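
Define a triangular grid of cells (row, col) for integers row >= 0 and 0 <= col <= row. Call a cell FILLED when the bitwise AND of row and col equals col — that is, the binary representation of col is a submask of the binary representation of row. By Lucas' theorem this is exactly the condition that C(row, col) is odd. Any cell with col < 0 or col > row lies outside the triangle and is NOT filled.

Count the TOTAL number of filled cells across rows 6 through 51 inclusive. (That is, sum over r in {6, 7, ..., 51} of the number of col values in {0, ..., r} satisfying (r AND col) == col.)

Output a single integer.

Answer: 426

Derivation:
r6=110 pc2: +4 =4
r7=111 pc3: +8 =12
r8=1000 pc1: +2 =14
r9=1001 pc2: +4 =18
r10=1010 pc2: +4 =22
r11=1011 pc3: +8 =30
r12=1100 pc2: +4 =34
r13=1101 pc3: +8 =42
r14=1110 pc3: +8 =50
r15=1111 pc4: +16 =66
r16=10000 pc1: +2 =68
r17=10001 pc2: +4 =72
r18=10010 pc2: +4 =76
r19=10011 pc3: +8 =84
r20=10100 pc2: +4 =88
r21=10101 pc3: +8 =96
r22=10110 pc3: +8 =104
r23=10111 pc4: +16 =120
r24=11000 pc2: +4 =124
r25=11001 pc3: +8 =132
r26=11010 pc3: +8 =140
r27=11011 pc4: +16 =156
r28=11100 pc3: +8 =164
r29=11101 pc4: +16 =180
r30=11110 pc4: +16 =196
r31=11111 pc5: +32 =228
r32=100000 pc1: +2 =230
r33=100001 pc2: +4 =234
r34=100010 pc2: +4 =238
r35=100011 pc3: +8 =246
r36=100100 pc2: +4 =250
r37=100101 pc3: +8 =258
r38=100110 pc3: +8 =266
r39=100111 pc4: +16 =282
r40=101000 pc2: +4 =286
r41=101001 pc3: +8 =294
r42=101010 pc3: +8 =302
r43=101011 pc4: +16 =318
r44=101100 pc3: +8 =326
r45=101101 pc4: +16 =342
r46=101110 pc4: +16 =358
r47=101111 pc5: +32 =390
r48=110000 pc2: +4 =394
r49=110001 pc3: +8 =402
r50=110010 pc3: +8 =410
r51=110011 pc4: +16 =426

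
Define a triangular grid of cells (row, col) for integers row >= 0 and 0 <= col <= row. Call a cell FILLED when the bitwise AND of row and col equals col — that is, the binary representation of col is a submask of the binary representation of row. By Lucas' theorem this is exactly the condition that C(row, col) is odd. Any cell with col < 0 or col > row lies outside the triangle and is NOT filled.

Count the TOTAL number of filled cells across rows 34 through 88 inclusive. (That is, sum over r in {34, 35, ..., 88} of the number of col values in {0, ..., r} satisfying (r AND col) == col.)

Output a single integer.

r34=100010 pc2: +4 =4
r35=100011 pc3: +8 =12
r36=100100 pc2: +4 =16
r37=100101 pc3: +8 =24
r38=100110 pc3: +8 =32
r39=100111 pc4: +16 =48
r40=101000 pc2: +4 =52
r41=101001 pc3: +8 =60
r42=101010 pc3: +8 =68
r43=101011 pc4: +16 =84
r44=101100 pc3: +8 =92
r45=101101 pc4: +16 =108
r46=101110 pc4: +16 =124
r47=101111 pc5: +32 =156
r48=110000 pc2: +4 =160
r49=110001 pc3: +8 =168
r50=110010 pc3: +8 =176
r51=110011 pc4: +16 =192
r52=110100 pc3: +8 =200
r53=110101 pc4: +16 =216
r54=110110 pc4: +16 =232
r55=110111 pc5: +32 =264
r56=111000 pc3: +8 =272
r57=111001 pc4: +16 =288
r58=111010 pc4: +16 =304
r59=111011 pc5: +32 =336
r60=111100 pc4: +16 =352
r61=111101 pc5: +32 =384
r62=111110 pc5: +32 =416
r63=111111 pc6: +64 =480
r64=1000000 pc1: +2 =482
r65=1000001 pc2: +4 =486
r66=1000010 pc2: +4 =490
r67=1000011 pc3: +8 =498
r68=1000100 pc2: +4 =502
r69=1000101 pc3: +8 =510
r70=1000110 pc3: +8 =518
r71=1000111 pc4: +16 =534
r72=1001000 pc2: +4 =538
r73=1001001 pc3: +8 =546
r74=1001010 pc3: +8 =554
r75=1001011 pc4: +16 =570
r76=1001100 pc3: +8 =578
r77=1001101 pc4: +16 =594
r78=1001110 pc4: +16 =610
r79=1001111 pc5: +32 =642
r80=1010000 pc2: +4 =646
r81=1010001 pc3: +8 =654
r82=1010010 pc3: +8 =662
r83=1010011 pc4: +16 =678
r84=1010100 pc3: +8 =686
r85=1010101 pc4: +16 =702
r86=1010110 pc4: +16 =718
r87=1010111 pc5: +32 =750
r88=1011000 pc3: +8 =758

Answer: 758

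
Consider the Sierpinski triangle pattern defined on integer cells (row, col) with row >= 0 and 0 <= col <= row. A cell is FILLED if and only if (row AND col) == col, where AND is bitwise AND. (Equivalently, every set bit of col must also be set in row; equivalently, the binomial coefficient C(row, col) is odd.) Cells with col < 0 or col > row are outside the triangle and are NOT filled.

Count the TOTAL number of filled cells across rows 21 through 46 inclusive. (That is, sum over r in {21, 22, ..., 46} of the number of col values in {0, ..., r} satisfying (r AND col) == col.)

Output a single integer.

Answer: 270

Derivation:
r21=10101 pc3: +8 =8
r22=10110 pc3: +8 =16
r23=10111 pc4: +16 =32
r24=11000 pc2: +4 =36
r25=11001 pc3: +8 =44
r26=11010 pc3: +8 =52
r27=11011 pc4: +16 =68
r28=11100 pc3: +8 =76
r29=11101 pc4: +16 =92
r30=11110 pc4: +16 =108
r31=11111 pc5: +32 =140
r32=100000 pc1: +2 =142
r33=100001 pc2: +4 =146
r34=100010 pc2: +4 =150
r35=100011 pc3: +8 =158
r36=100100 pc2: +4 =162
r37=100101 pc3: +8 =170
r38=100110 pc3: +8 =178
r39=100111 pc4: +16 =194
r40=101000 pc2: +4 =198
r41=101001 pc3: +8 =206
r42=101010 pc3: +8 =214
r43=101011 pc4: +16 =230
r44=101100 pc3: +8 =238
r45=101101 pc4: +16 =254
r46=101110 pc4: +16 =270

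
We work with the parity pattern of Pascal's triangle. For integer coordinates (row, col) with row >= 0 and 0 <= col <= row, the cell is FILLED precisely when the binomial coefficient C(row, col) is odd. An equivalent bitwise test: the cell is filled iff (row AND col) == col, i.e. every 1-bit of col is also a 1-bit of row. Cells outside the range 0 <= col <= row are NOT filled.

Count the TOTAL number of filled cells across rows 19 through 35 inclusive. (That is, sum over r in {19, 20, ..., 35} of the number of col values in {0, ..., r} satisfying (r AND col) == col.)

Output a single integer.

r19=10011 pc3: +8 =8
r20=10100 pc2: +4 =12
r21=10101 pc3: +8 =20
r22=10110 pc3: +8 =28
r23=10111 pc4: +16 =44
r24=11000 pc2: +4 =48
r25=11001 pc3: +8 =56
r26=11010 pc3: +8 =64
r27=11011 pc4: +16 =80
r28=11100 pc3: +8 =88
r29=11101 pc4: +16 =104
r30=11110 pc4: +16 =120
r31=11111 pc5: +32 =152
r32=100000 pc1: +2 =154
r33=100001 pc2: +4 =158
r34=100010 pc2: +4 =162
r35=100011 pc3: +8 =170

Answer: 170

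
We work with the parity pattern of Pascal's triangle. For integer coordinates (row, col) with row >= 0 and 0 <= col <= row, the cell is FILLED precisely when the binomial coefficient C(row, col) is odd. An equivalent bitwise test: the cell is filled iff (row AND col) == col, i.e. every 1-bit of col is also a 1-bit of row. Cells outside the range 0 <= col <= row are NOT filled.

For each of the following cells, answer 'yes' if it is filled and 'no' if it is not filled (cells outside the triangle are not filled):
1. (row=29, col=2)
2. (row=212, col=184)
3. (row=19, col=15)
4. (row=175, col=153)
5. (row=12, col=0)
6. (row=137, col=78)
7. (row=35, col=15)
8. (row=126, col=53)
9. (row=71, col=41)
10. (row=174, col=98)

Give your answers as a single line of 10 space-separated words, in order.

Answer: no no no no yes no no no no no

Derivation:
(29,2): row=0b11101, col=0b10, row AND col = 0b0 = 0; 0 != 2 -> empty
(212,184): row=0b11010100, col=0b10111000, row AND col = 0b10010000 = 144; 144 != 184 -> empty
(19,15): row=0b10011, col=0b1111, row AND col = 0b11 = 3; 3 != 15 -> empty
(175,153): row=0b10101111, col=0b10011001, row AND col = 0b10001001 = 137; 137 != 153 -> empty
(12,0): row=0b1100, col=0b0, row AND col = 0b0 = 0; 0 == 0 -> filled
(137,78): row=0b10001001, col=0b1001110, row AND col = 0b1000 = 8; 8 != 78 -> empty
(35,15): row=0b100011, col=0b1111, row AND col = 0b11 = 3; 3 != 15 -> empty
(126,53): row=0b1111110, col=0b110101, row AND col = 0b110100 = 52; 52 != 53 -> empty
(71,41): row=0b1000111, col=0b101001, row AND col = 0b1 = 1; 1 != 41 -> empty
(174,98): row=0b10101110, col=0b1100010, row AND col = 0b100010 = 34; 34 != 98 -> empty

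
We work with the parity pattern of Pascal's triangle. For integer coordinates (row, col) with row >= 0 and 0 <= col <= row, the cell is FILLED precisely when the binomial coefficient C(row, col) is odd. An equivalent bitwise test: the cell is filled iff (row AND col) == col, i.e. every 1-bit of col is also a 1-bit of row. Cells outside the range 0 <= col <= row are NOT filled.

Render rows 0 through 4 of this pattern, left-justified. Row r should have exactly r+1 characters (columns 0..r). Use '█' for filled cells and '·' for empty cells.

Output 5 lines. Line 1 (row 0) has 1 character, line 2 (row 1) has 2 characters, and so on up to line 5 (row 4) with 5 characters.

r0=0: █
r1=1: ██
r2=10: █·█
r3=11: ████
r4=100: █···█

Answer: █
██
█·█
████
█···█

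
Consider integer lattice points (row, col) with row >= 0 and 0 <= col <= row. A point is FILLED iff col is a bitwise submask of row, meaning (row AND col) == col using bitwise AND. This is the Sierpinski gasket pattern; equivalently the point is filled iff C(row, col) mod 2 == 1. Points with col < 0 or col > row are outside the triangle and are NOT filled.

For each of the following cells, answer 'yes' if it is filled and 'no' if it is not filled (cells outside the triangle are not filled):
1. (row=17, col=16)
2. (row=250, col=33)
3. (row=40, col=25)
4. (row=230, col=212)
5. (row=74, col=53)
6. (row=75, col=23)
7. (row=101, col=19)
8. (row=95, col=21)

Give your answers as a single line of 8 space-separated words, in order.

(17,16): row=0b10001, col=0b10000, row AND col = 0b10000 = 16; 16 == 16 -> filled
(250,33): row=0b11111010, col=0b100001, row AND col = 0b100000 = 32; 32 != 33 -> empty
(40,25): row=0b101000, col=0b11001, row AND col = 0b1000 = 8; 8 != 25 -> empty
(230,212): row=0b11100110, col=0b11010100, row AND col = 0b11000100 = 196; 196 != 212 -> empty
(74,53): row=0b1001010, col=0b110101, row AND col = 0b0 = 0; 0 != 53 -> empty
(75,23): row=0b1001011, col=0b10111, row AND col = 0b11 = 3; 3 != 23 -> empty
(101,19): row=0b1100101, col=0b10011, row AND col = 0b1 = 1; 1 != 19 -> empty
(95,21): row=0b1011111, col=0b10101, row AND col = 0b10101 = 21; 21 == 21 -> filled

Answer: yes no no no no no no yes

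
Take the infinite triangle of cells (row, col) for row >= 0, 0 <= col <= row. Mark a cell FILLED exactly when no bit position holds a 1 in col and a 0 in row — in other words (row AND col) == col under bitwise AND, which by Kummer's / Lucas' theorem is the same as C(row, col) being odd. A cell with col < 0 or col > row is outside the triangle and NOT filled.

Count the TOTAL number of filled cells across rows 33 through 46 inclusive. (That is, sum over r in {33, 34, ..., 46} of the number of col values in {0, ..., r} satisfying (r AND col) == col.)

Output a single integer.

Answer: 128

Derivation:
r33=100001 pc2: +4 =4
r34=100010 pc2: +4 =8
r35=100011 pc3: +8 =16
r36=100100 pc2: +4 =20
r37=100101 pc3: +8 =28
r38=100110 pc3: +8 =36
r39=100111 pc4: +16 =52
r40=101000 pc2: +4 =56
r41=101001 pc3: +8 =64
r42=101010 pc3: +8 =72
r43=101011 pc4: +16 =88
r44=101100 pc3: +8 =96
r45=101101 pc4: +16 =112
r46=101110 pc4: +16 =128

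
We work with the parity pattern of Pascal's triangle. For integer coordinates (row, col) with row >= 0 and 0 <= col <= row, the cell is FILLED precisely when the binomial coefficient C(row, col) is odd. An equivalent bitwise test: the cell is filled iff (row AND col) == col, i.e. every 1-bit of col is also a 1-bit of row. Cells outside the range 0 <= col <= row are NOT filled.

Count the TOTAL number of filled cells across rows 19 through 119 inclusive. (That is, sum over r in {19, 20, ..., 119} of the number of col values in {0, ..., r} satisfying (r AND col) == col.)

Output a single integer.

r19=10011 pc3: +8 =8
r20=10100 pc2: +4 =12
r21=10101 pc3: +8 =20
r22=10110 pc3: +8 =28
r23=10111 pc4: +16 =44
r24=11000 pc2: +4 =48
r25=11001 pc3: +8 =56
r26=11010 pc3: +8 =64
r27=11011 pc4: +16 =80
r28=11100 pc3: +8 =88
r29=11101 pc4: +16 =104
r30=11110 pc4: +16 =120
r31=11111 pc5: +32 =152
r32=100000 pc1: +2 =154
r33=100001 pc2: +4 =158
r34=100010 pc2: +4 =162
r35=100011 pc3: +8 =170
r36=100100 pc2: +4 =174
r37=100101 pc3: +8 =182
r38=100110 pc3: +8 =190
r39=100111 pc4: +16 =206
r40=101000 pc2: +4 =210
r41=101001 pc3: +8 =218
r42=101010 pc3: +8 =226
r43=101011 pc4: +16 =242
r44=101100 pc3: +8 =250
r45=101101 pc4: +16 =266
r46=101110 pc4: +16 =282
r47=101111 pc5: +32 =314
r48=110000 pc2: +4 =318
r49=110001 pc3: +8 =326
r50=110010 pc3: +8 =334
r51=110011 pc4: +16 =350
r52=110100 pc3: +8 =358
r53=110101 pc4: +16 =374
r54=110110 pc4: +16 =390
r55=110111 pc5: +32 =422
r56=111000 pc3: +8 =430
r57=111001 pc4: +16 =446
r58=111010 pc4: +16 =462
r59=111011 pc5: +32 =494
r60=111100 pc4: +16 =510
r61=111101 pc5: +32 =542
r62=111110 pc5: +32 =574
r63=111111 pc6: +64 =638
r64=1000000 pc1: +2 =640
r65=1000001 pc2: +4 =644
r66=1000010 pc2: +4 =648
r67=1000011 pc3: +8 =656
r68=1000100 pc2: +4 =660
r69=1000101 pc3: +8 =668
r70=1000110 pc3: +8 =676
r71=1000111 pc4: +16 =692
r72=1001000 pc2: +4 =696
r73=1001001 pc3: +8 =704
r74=1001010 pc3: +8 =712
r75=1001011 pc4: +16 =728
r76=1001100 pc3: +8 =736
r77=1001101 pc4: +16 =752
r78=1001110 pc4: +16 =768
r79=1001111 pc5: +32 =800
r80=1010000 pc2: +4 =804
r81=1010001 pc3: +8 =812
r82=1010010 pc3: +8 =820
r83=1010011 pc4: +16 =836
r84=1010100 pc3: +8 =844
r85=1010101 pc4: +16 =860
r86=1010110 pc4: +16 =876
r87=1010111 pc5: +32 =908
r88=1011000 pc3: +8 =916
r89=1011001 pc4: +16 =932
r90=1011010 pc4: +16 =948
r91=1011011 pc5: +32 =980
r92=1011100 pc4: +16 =996
r93=1011101 pc5: +32 =1028
r94=1011110 pc5: +32 =1060
r95=1011111 pc6: +64 =1124
r96=1100000 pc2: +4 =1128
r97=1100001 pc3: +8 =1136
r98=1100010 pc3: +8 =1144
r99=1100011 pc4: +16 =1160
r100=1100100 pc3: +8 =1168
r101=1100101 pc4: +16 =1184
r102=1100110 pc4: +16 =1200
r103=1100111 pc5: +32 =1232
r104=1101000 pc3: +8 =1240
r105=1101001 pc4: +16 =1256
r106=1101010 pc4: +16 =1272
r107=1101011 pc5: +32 =1304
r108=1101100 pc4: +16 =1320
r109=1101101 pc5: +32 =1352
r110=1101110 pc5: +32 =1384
r111=1101111 pc6: +64 =1448
r112=1110000 pc3: +8 =1456
r113=1110001 pc4: +16 =1472
r114=1110010 pc4: +16 =1488
r115=1110011 pc5: +32 =1520
r116=1110100 pc4: +16 =1536
r117=1110101 pc5: +32 =1568
r118=1110110 pc5: +32 =1600
r119=1110111 pc6: +64 =1664

Answer: 1664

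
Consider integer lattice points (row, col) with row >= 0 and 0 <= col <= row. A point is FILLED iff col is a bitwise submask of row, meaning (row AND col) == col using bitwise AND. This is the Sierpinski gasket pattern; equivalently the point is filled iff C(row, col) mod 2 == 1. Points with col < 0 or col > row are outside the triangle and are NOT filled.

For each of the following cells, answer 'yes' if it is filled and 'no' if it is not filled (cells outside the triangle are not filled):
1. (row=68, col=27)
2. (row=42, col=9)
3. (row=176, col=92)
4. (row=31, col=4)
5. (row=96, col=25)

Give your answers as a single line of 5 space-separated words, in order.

Answer: no no no yes no

Derivation:
(68,27): row=0b1000100, col=0b11011, row AND col = 0b0 = 0; 0 != 27 -> empty
(42,9): row=0b101010, col=0b1001, row AND col = 0b1000 = 8; 8 != 9 -> empty
(176,92): row=0b10110000, col=0b1011100, row AND col = 0b10000 = 16; 16 != 92 -> empty
(31,4): row=0b11111, col=0b100, row AND col = 0b100 = 4; 4 == 4 -> filled
(96,25): row=0b1100000, col=0b11001, row AND col = 0b0 = 0; 0 != 25 -> empty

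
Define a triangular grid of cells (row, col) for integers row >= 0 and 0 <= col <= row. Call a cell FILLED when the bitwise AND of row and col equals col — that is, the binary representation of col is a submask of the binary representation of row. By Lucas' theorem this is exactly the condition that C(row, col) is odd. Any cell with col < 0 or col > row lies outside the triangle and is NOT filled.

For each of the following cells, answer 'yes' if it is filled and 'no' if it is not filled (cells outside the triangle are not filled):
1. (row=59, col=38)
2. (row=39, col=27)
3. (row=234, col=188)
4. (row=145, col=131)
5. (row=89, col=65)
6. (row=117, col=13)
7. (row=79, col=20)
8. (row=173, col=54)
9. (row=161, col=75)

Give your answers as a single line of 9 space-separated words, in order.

Answer: no no no no yes no no no no

Derivation:
(59,38): row=0b111011, col=0b100110, row AND col = 0b100010 = 34; 34 != 38 -> empty
(39,27): row=0b100111, col=0b11011, row AND col = 0b11 = 3; 3 != 27 -> empty
(234,188): row=0b11101010, col=0b10111100, row AND col = 0b10101000 = 168; 168 != 188 -> empty
(145,131): row=0b10010001, col=0b10000011, row AND col = 0b10000001 = 129; 129 != 131 -> empty
(89,65): row=0b1011001, col=0b1000001, row AND col = 0b1000001 = 65; 65 == 65 -> filled
(117,13): row=0b1110101, col=0b1101, row AND col = 0b101 = 5; 5 != 13 -> empty
(79,20): row=0b1001111, col=0b10100, row AND col = 0b100 = 4; 4 != 20 -> empty
(173,54): row=0b10101101, col=0b110110, row AND col = 0b100100 = 36; 36 != 54 -> empty
(161,75): row=0b10100001, col=0b1001011, row AND col = 0b1 = 1; 1 != 75 -> empty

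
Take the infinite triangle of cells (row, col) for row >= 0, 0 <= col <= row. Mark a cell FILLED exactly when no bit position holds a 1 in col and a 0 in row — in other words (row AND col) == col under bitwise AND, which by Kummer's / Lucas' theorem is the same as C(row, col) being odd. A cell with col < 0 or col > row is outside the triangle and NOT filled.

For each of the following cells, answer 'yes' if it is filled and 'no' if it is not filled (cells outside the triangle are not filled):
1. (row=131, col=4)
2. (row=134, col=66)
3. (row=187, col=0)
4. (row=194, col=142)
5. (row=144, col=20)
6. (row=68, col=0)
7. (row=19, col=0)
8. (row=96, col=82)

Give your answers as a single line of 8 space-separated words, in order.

(131,4): row=0b10000011, col=0b100, row AND col = 0b0 = 0; 0 != 4 -> empty
(134,66): row=0b10000110, col=0b1000010, row AND col = 0b10 = 2; 2 != 66 -> empty
(187,0): row=0b10111011, col=0b0, row AND col = 0b0 = 0; 0 == 0 -> filled
(194,142): row=0b11000010, col=0b10001110, row AND col = 0b10000010 = 130; 130 != 142 -> empty
(144,20): row=0b10010000, col=0b10100, row AND col = 0b10000 = 16; 16 != 20 -> empty
(68,0): row=0b1000100, col=0b0, row AND col = 0b0 = 0; 0 == 0 -> filled
(19,0): row=0b10011, col=0b0, row AND col = 0b0 = 0; 0 == 0 -> filled
(96,82): row=0b1100000, col=0b1010010, row AND col = 0b1000000 = 64; 64 != 82 -> empty

Answer: no no yes no no yes yes no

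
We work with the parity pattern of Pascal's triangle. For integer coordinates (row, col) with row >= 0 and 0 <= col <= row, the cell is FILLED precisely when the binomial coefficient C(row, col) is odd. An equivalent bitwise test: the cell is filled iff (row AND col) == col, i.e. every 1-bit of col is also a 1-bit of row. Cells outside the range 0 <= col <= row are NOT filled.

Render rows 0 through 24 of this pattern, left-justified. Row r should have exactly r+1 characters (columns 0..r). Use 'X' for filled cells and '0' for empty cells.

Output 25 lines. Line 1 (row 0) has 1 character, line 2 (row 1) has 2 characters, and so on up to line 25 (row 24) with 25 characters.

r0=0: X
r1=1: XX
r2=10: X0X
r3=11: XXXX
r4=100: X000X
r5=101: XX00XX
r6=110: X0X0X0X
r7=111: XXXXXXXX
r8=1000: X0000000X
r9=1001: XX000000XX
r10=1010: X0X00000X0X
r11=1011: XXXX0000XXXX
r12=1100: X000X000X000X
r13=1101: XX00XX00XX00XX
r14=1110: X0X0X0X0X0X0X0X
r15=1111: XXXXXXXXXXXXXXXX
r16=10000: X000000000000000X
r17=10001: XX00000000000000XX
r18=10010: X0X0000000000000X0X
r19=10011: XXXX000000000000XXXX
r20=10100: X000X00000000000X000X
r21=10101: XX00XX0000000000XX00XX
r22=10110: X0X0X0X000000000X0X0X0X
r23=10111: XXXXXXXX00000000XXXXXXXX
r24=11000: X0000000X0000000X0000000X

Answer: X
XX
X0X
XXXX
X000X
XX00XX
X0X0X0X
XXXXXXXX
X0000000X
XX000000XX
X0X00000X0X
XXXX0000XXXX
X000X000X000X
XX00XX00XX00XX
X0X0X0X0X0X0X0X
XXXXXXXXXXXXXXXX
X000000000000000X
XX00000000000000XX
X0X0000000000000X0X
XXXX000000000000XXXX
X000X00000000000X000X
XX00XX0000000000XX00XX
X0X0X0X000000000X0X0X0X
XXXXXXXX00000000XXXXXXXX
X0000000X0000000X0000000X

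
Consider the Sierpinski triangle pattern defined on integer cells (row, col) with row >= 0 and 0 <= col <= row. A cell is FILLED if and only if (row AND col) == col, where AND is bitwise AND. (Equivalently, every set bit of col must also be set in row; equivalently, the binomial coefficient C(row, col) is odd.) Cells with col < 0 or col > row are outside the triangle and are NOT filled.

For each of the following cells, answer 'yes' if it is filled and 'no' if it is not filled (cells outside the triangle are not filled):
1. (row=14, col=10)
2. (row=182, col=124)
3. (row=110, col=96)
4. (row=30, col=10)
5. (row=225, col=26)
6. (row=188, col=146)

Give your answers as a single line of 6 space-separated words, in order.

(14,10): row=0b1110, col=0b1010, row AND col = 0b1010 = 10; 10 == 10 -> filled
(182,124): row=0b10110110, col=0b1111100, row AND col = 0b110100 = 52; 52 != 124 -> empty
(110,96): row=0b1101110, col=0b1100000, row AND col = 0b1100000 = 96; 96 == 96 -> filled
(30,10): row=0b11110, col=0b1010, row AND col = 0b1010 = 10; 10 == 10 -> filled
(225,26): row=0b11100001, col=0b11010, row AND col = 0b0 = 0; 0 != 26 -> empty
(188,146): row=0b10111100, col=0b10010010, row AND col = 0b10010000 = 144; 144 != 146 -> empty

Answer: yes no yes yes no no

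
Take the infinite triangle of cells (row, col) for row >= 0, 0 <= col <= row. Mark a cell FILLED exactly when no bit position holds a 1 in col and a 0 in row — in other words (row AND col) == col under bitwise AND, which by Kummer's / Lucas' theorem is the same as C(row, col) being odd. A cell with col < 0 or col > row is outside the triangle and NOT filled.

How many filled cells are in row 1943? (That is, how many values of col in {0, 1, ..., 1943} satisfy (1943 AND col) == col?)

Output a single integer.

1943 in binary = 11110010111
popcount(1943) = number of 1-bits in 11110010111 = 8
A col c satisfies (1943 AND c) == c iff every set bit of c is also set in 1943; each of the 8 set bits of 1943 can independently be on or off in c.
count = 2^8 = 256

Answer: 256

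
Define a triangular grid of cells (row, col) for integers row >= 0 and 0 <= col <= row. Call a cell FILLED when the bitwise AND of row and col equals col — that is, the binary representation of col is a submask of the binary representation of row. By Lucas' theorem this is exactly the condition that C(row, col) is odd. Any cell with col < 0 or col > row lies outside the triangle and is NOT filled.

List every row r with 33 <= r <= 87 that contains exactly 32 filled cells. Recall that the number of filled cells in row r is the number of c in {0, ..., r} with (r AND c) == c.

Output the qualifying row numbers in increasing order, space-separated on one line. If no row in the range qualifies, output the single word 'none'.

Answer: 47 55 59 61 62 79 87

Derivation:
Row r has 2^popcount(r) filled cells, so we need popcount(r) = log2(32) = 5.
Scan r = 33..87 and keep those with exactly 5 one-bits:
r=33=100001 popcount=2 -> skip
r=34=100010 popcount=2 -> skip
r=35=100011 popcount=3 -> skip
r=36=100100 popcount=2 -> skip
r=37=100101 popcount=3 -> skip
r=38=100110 popcount=3 -> skip
r=39=100111 popcount=4 -> skip
r=40=101000 popcount=2 -> skip
r=41=101001 popcount=3 -> skip
r=42=101010 popcount=3 -> skip
r=43=101011 popcount=4 -> skip
r=44=101100 popcount=3 -> skip
r=45=101101 popcount=4 -> skip
r=46=101110 popcount=4 -> skip
r=47=101111 popcount=5 -> KEEP
r=48=110000 popcount=2 -> skip
r=49=110001 popcount=3 -> skip
r=50=110010 popcount=3 -> skip
r=51=110011 popcount=4 -> skip
r=52=110100 popcount=3 -> skip
r=53=110101 popcount=4 -> skip
r=54=110110 popcount=4 -> skip
r=55=110111 popcount=5 -> KEEP
r=56=111000 popcount=3 -> skip
r=57=111001 popcount=4 -> skip
r=58=111010 popcount=4 -> skip
r=59=111011 popcount=5 -> KEEP
r=60=111100 popcount=4 -> skip
r=61=111101 popcount=5 -> KEEP
r=62=111110 popcount=5 -> KEEP
r=63=111111 popcount=6 -> skip
r=64=1000000 popcount=1 -> skip
r=65=1000001 popcount=2 -> skip
r=66=1000010 popcount=2 -> skip
r=67=1000011 popcount=3 -> skip
r=68=1000100 popcount=2 -> skip
r=69=1000101 popcount=3 -> skip
r=70=1000110 popcount=3 -> skip
r=71=1000111 popcount=4 -> skip
r=72=1001000 popcount=2 -> skip
r=73=1001001 popcount=3 -> skip
r=74=1001010 popcount=3 -> skip
r=75=1001011 popcount=4 -> skip
r=76=1001100 popcount=3 -> skip
r=77=1001101 popcount=4 -> skip
r=78=1001110 popcount=4 -> skip
r=79=1001111 popcount=5 -> KEEP
r=80=1010000 popcount=2 -> skip
r=81=1010001 popcount=3 -> skip
r=82=1010010 popcount=3 -> skip
r=83=1010011 popcount=4 -> skip
r=84=1010100 popcount=3 -> skip
r=85=1010101 popcount=4 -> skip
r=86=1010110 popcount=4 -> skip
r=87=1010111 popcount=5 -> KEEP
Kept rows: 47 55 59 61 62 79 87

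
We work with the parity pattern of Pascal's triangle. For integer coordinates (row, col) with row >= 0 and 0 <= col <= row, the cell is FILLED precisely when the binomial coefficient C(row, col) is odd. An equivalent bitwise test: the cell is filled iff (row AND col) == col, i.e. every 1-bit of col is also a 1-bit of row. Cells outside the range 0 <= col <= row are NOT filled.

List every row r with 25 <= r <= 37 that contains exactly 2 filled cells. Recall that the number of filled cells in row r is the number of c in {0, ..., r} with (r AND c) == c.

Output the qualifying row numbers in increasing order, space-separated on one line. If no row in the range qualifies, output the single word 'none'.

Row r has 2^popcount(r) filled cells, so we need popcount(r) = log2(2) = 1.
Scan r = 25..37 and keep those with exactly 1 one-bits:
r=25=11001 popcount=3 -> skip
r=26=11010 popcount=3 -> skip
r=27=11011 popcount=4 -> skip
r=28=11100 popcount=3 -> skip
r=29=11101 popcount=4 -> skip
r=30=11110 popcount=4 -> skip
r=31=11111 popcount=5 -> skip
r=32=100000 popcount=1 -> KEEP
r=33=100001 popcount=2 -> skip
r=34=100010 popcount=2 -> skip
r=35=100011 popcount=3 -> skip
r=36=100100 popcount=2 -> skip
r=37=100101 popcount=3 -> skip
Kept rows: 32

Answer: 32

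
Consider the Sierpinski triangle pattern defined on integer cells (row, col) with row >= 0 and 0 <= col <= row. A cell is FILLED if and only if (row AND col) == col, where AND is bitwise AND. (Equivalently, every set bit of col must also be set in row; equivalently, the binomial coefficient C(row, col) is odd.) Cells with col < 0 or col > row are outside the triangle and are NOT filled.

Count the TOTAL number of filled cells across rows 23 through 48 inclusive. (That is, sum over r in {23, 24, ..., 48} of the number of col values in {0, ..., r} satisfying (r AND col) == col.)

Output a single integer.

Answer: 290

Derivation:
r23=10111 pc4: +16 =16
r24=11000 pc2: +4 =20
r25=11001 pc3: +8 =28
r26=11010 pc3: +8 =36
r27=11011 pc4: +16 =52
r28=11100 pc3: +8 =60
r29=11101 pc4: +16 =76
r30=11110 pc4: +16 =92
r31=11111 pc5: +32 =124
r32=100000 pc1: +2 =126
r33=100001 pc2: +4 =130
r34=100010 pc2: +4 =134
r35=100011 pc3: +8 =142
r36=100100 pc2: +4 =146
r37=100101 pc3: +8 =154
r38=100110 pc3: +8 =162
r39=100111 pc4: +16 =178
r40=101000 pc2: +4 =182
r41=101001 pc3: +8 =190
r42=101010 pc3: +8 =198
r43=101011 pc4: +16 =214
r44=101100 pc3: +8 =222
r45=101101 pc4: +16 =238
r46=101110 pc4: +16 =254
r47=101111 pc5: +32 =286
r48=110000 pc2: +4 =290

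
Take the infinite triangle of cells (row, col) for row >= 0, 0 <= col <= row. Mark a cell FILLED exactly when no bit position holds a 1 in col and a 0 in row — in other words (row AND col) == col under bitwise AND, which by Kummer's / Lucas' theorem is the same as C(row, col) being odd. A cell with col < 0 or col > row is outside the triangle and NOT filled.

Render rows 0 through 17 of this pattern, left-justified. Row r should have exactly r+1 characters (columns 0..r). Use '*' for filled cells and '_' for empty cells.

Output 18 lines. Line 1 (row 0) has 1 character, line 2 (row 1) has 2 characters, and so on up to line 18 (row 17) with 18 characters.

Answer: *
**
*_*
****
*___*
**__**
*_*_*_*
********
*_______*
**______**
*_*_____*_*
****____****
*___*___*___*
**__**__**__**
*_*_*_*_*_*_*_*
****************
*_______________*
**______________**

Derivation:
r0=0: *
r1=1: **
r2=10: *_*
r3=11: ****
r4=100: *___*
r5=101: **__**
r6=110: *_*_*_*
r7=111: ********
r8=1000: *_______*
r9=1001: **______**
r10=1010: *_*_____*_*
r11=1011: ****____****
r12=1100: *___*___*___*
r13=1101: **__**__**__**
r14=1110: *_*_*_*_*_*_*_*
r15=1111: ****************
r16=10000: *_______________*
r17=10001: **______________**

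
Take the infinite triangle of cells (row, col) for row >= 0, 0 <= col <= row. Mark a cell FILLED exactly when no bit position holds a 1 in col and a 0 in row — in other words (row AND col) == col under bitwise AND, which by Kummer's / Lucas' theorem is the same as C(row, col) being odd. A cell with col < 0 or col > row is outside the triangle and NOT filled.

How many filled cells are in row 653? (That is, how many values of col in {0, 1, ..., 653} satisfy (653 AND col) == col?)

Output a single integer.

Answer: 32

Derivation:
653 in binary = 1010001101
popcount(653) = number of 1-bits in 1010001101 = 5
A col c satisfies (653 AND c) == c iff every set bit of c is also set in 653; each of the 5 set bits of 653 can independently be on or off in c.
count = 2^5 = 32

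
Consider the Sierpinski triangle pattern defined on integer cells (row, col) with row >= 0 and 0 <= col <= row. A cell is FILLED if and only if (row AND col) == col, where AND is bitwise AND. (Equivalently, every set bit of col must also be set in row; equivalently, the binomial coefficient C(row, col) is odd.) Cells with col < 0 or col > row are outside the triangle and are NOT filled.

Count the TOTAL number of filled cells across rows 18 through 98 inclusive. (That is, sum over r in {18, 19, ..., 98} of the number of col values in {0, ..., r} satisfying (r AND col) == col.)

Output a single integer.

r18=10010 pc2: +4 =4
r19=10011 pc3: +8 =12
r20=10100 pc2: +4 =16
r21=10101 pc3: +8 =24
r22=10110 pc3: +8 =32
r23=10111 pc4: +16 =48
r24=11000 pc2: +4 =52
r25=11001 pc3: +8 =60
r26=11010 pc3: +8 =68
r27=11011 pc4: +16 =84
r28=11100 pc3: +8 =92
r29=11101 pc4: +16 =108
r30=11110 pc4: +16 =124
r31=11111 pc5: +32 =156
r32=100000 pc1: +2 =158
r33=100001 pc2: +4 =162
r34=100010 pc2: +4 =166
r35=100011 pc3: +8 =174
r36=100100 pc2: +4 =178
r37=100101 pc3: +8 =186
r38=100110 pc3: +8 =194
r39=100111 pc4: +16 =210
r40=101000 pc2: +4 =214
r41=101001 pc3: +8 =222
r42=101010 pc3: +8 =230
r43=101011 pc4: +16 =246
r44=101100 pc3: +8 =254
r45=101101 pc4: +16 =270
r46=101110 pc4: +16 =286
r47=101111 pc5: +32 =318
r48=110000 pc2: +4 =322
r49=110001 pc3: +8 =330
r50=110010 pc3: +8 =338
r51=110011 pc4: +16 =354
r52=110100 pc3: +8 =362
r53=110101 pc4: +16 =378
r54=110110 pc4: +16 =394
r55=110111 pc5: +32 =426
r56=111000 pc3: +8 =434
r57=111001 pc4: +16 =450
r58=111010 pc4: +16 =466
r59=111011 pc5: +32 =498
r60=111100 pc4: +16 =514
r61=111101 pc5: +32 =546
r62=111110 pc5: +32 =578
r63=111111 pc6: +64 =642
r64=1000000 pc1: +2 =644
r65=1000001 pc2: +4 =648
r66=1000010 pc2: +4 =652
r67=1000011 pc3: +8 =660
r68=1000100 pc2: +4 =664
r69=1000101 pc3: +8 =672
r70=1000110 pc3: +8 =680
r71=1000111 pc4: +16 =696
r72=1001000 pc2: +4 =700
r73=1001001 pc3: +8 =708
r74=1001010 pc3: +8 =716
r75=1001011 pc4: +16 =732
r76=1001100 pc3: +8 =740
r77=1001101 pc4: +16 =756
r78=1001110 pc4: +16 =772
r79=1001111 pc5: +32 =804
r80=1010000 pc2: +4 =808
r81=1010001 pc3: +8 =816
r82=1010010 pc3: +8 =824
r83=1010011 pc4: +16 =840
r84=1010100 pc3: +8 =848
r85=1010101 pc4: +16 =864
r86=1010110 pc4: +16 =880
r87=1010111 pc5: +32 =912
r88=1011000 pc3: +8 =920
r89=1011001 pc4: +16 =936
r90=1011010 pc4: +16 =952
r91=1011011 pc5: +32 =984
r92=1011100 pc4: +16 =1000
r93=1011101 pc5: +32 =1032
r94=1011110 pc5: +32 =1064
r95=1011111 pc6: +64 =1128
r96=1100000 pc2: +4 =1132
r97=1100001 pc3: +8 =1140
r98=1100010 pc3: +8 =1148

Answer: 1148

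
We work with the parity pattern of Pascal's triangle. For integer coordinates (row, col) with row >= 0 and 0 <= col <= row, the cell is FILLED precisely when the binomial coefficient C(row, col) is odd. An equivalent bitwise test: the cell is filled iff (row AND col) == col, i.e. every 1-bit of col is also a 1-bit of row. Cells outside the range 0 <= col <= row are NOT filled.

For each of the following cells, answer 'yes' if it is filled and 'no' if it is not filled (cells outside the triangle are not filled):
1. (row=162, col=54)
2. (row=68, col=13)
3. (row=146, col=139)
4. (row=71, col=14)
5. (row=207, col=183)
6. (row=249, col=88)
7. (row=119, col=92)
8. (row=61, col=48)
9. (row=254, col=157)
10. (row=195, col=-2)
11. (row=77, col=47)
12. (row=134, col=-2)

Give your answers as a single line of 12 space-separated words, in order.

Answer: no no no no no yes no yes no no no no

Derivation:
(162,54): row=0b10100010, col=0b110110, row AND col = 0b100010 = 34; 34 != 54 -> empty
(68,13): row=0b1000100, col=0b1101, row AND col = 0b100 = 4; 4 != 13 -> empty
(146,139): row=0b10010010, col=0b10001011, row AND col = 0b10000010 = 130; 130 != 139 -> empty
(71,14): row=0b1000111, col=0b1110, row AND col = 0b110 = 6; 6 != 14 -> empty
(207,183): row=0b11001111, col=0b10110111, row AND col = 0b10000111 = 135; 135 != 183 -> empty
(249,88): row=0b11111001, col=0b1011000, row AND col = 0b1011000 = 88; 88 == 88 -> filled
(119,92): row=0b1110111, col=0b1011100, row AND col = 0b1010100 = 84; 84 != 92 -> empty
(61,48): row=0b111101, col=0b110000, row AND col = 0b110000 = 48; 48 == 48 -> filled
(254,157): row=0b11111110, col=0b10011101, row AND col = 0b10011100 = 156; 156 != 157 -> empty
(195,-2): col outside [0, 195] -> not filled
(77,47): row=0b1001101, col=0b101111, row AND col = 0b1101 = 13; 13 != 47 -> empty
(134,-2): col outside [0, 134] -> not filled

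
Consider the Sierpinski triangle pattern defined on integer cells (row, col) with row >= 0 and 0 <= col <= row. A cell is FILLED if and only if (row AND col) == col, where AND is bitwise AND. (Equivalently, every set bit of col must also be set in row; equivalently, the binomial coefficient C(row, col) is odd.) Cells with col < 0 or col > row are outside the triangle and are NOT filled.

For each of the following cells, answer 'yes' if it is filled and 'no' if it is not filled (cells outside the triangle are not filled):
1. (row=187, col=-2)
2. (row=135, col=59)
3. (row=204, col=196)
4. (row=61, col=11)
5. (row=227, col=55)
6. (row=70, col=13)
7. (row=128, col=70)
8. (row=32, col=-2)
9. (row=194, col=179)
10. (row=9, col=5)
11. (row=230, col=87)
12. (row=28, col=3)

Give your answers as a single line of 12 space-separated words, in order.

Answer: no no yes no no no no no no no no no

Derivation:
(187,-2): col outside [0, 187] -> not filled
(135,59): row=0b10000111, col=0b111011, row AND col = 0b11 = 3; 3 != 59 -> empty
(204,196): row=0b11001100, col=0b11000100, row AND col = 0b11000100 = 196; 196 == 196 -> filled
(61,11): row=0b111101, col=0b1011, row AND col = 0b1001 = 9; 9 != 11 -> empty
(227,55): row=0b11100011, col=0b110111, row AND col = 0b100011 = 35; 35 != 55 -> empty
(70,13): row=0b1000110, col=0b1101, row AND col = 0b100 = 4; 4 != 13 -> empty
(128,70): row=0b10000000, col=0b1000110, row AND col = 0b0 = 0; 0 != 70 -> empty
(32,-2): col outside [0, 32] -> not filled
(194,179): row=0b11000010, col=0b10110011, row AND col = 0b10000010 = 130; 130 != 179 -> empty
(9,5): row=0b1001, col=0b101, row AND col = 0b1 = 1; 1 != 5 -> empty
(230,87): row=0b11100110, col=0b1010111, row AND col = 0b1000110 = 70; 70 != 87 -> empty
(28,3): row=0b11100, col=0b11, row AND col = 0b0 = 0; 0 != 3 -> empty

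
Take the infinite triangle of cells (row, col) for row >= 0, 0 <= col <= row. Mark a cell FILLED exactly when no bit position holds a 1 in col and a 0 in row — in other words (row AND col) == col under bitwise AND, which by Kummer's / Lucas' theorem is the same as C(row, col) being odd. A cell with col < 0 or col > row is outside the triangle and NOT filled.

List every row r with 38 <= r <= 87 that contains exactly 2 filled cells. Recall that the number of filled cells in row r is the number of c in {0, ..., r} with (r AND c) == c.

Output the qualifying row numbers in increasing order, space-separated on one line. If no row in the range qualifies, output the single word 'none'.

Row r has 2^popcount(r) filled cells, so we need popcount(r) = log2(2) = 1.
Scan r = 38..87 and keep those with exactly 1 one-bits:
r=38=100110 popcount=3 -> skip
r=39=100111 popcount=4 -> skip
r=40=101000 popcount=2 -> skip
r=41=101001 popcount=3 -> skip
r=42=101010 popcount=3 -> skip
r=43=101011 popcount=4 -> skip
r=44=101100 popcount=3 -> skip
r=45=101101 popcount=4 -> skip
r=46=101110 popcount=4 -> skip
r=47=101111 popcount=5 -> skip
r=48=110000 popcount=2 -> skip
r=49=110001 popcount=3 -> skip
r=50=110010 popcount=3 -> skip
r=51=110011 popcount=4 -> skip
r=52=110100 popcount=3 -> skip
r=53=110101 popcount=4 -> skip
r=54=110110 popcount=4 -> skip
r=55=110111 popcount=5 -> skip
r=56=111000 popcount=3 -> skip
r=57=111001 popcount=4 -> skip
r=58=111010 popcount=4 -> skip
r=59=111011 popcount=5 -> skip
r=60=111100 popcount=4 -> skip
r=61=111101 popcount=5 -> skip
r=62=111110 popcount=5 -> skip
r=63=111111 popcount=6 -> skip
r=64=1000000 popcount=1 -> KEEP
r=65=1000001 popcount=2 -> skip
r=66=1000010 popcount=2 -> skip
r=67=1000011 popcount=3 -> skip
r=68=1000100 popcount=2 -> skip
r=69=1000101 popcount=3 -> skip
r=70=1000110 popcount=3 -> skip
r=71=1000111 popcount=4 -> skip
r=72=1001000 popcount=2 -> skip
r=73=1001001 popcount=3 -> skip
r=74=1001010 popcount=3 -> skip
r=75=1001011 popcount=4 -> skip
r=76=1001100 popcount=3 -> skip
r=77=1001101 popcount=4 -> skip
r=78=1001110 popcount=4 -> skip
r=79=1001111 popcount=5 -> skip
r=80=1010000 popcount=2 -> skip
r=81=1010001 popcount=3 -> skip
r=82=1010010 popcount=3 -> skip
r=83=1010011 popcount=4 -> skip
r=84=1010100 popcount=3 -> skip
r=85=1010101 popcount=4 -> skip
r=86=1010110 popcount=4 -> skip
r=87=1010111 popcount=5 -> skip
Kept rows: 64

Answer: 64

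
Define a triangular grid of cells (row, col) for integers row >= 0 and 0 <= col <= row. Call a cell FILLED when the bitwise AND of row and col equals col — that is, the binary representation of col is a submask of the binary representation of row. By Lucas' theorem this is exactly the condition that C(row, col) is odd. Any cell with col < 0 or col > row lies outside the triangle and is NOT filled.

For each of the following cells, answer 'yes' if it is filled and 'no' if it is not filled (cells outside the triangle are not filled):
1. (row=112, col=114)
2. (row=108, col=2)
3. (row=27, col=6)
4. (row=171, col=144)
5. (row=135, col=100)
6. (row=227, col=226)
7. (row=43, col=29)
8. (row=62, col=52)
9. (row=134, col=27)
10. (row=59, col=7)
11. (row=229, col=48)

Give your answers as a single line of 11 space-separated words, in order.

Answer: no no no no no yes no yes no no no

Derivation:
(112,114): col outside [0, 112] -> not filled
(108,2): row=0b1101100, col=0b10, row AND col = 0b0 = 0; 0 != 2 -> empty
(27,6): row=0b11011, col=0b110, row AND col = 0b10 = 2; 2 != 6 -> empty
(171,144): row=0b10101011, col=0b10010000, row AND col = 0b10000000 = 128; 128 != 144 -> empty
(135,100): row=0b10000111, col=0b1100100, row AND col = 0b100 = 4; 4 != 100 -> empty
(227,226): row=0b11100011, col=0b11100010, row AND col = 0b11100010 = 226; 226 == 226 -> filled
(43,29): row=0b101011, col=0b11101, row AND col = 0b1001 = 9; 9 != 29 -> empty
(62,52): row=0b111110, col=0b110100, row AND col = 0b110100 = 52; 52 == 52 -> filled
(134,27): row=0b10000110, col=0b11011, row AND col = 0b10 = 2; 2 != 27 -> empty
(59,7): row=0b111011, col=0b111, row AND col = 0b11 = 3; 3 != 7 -> empty
(229,48): row=0b11100101, col=0b110000, row AND col = 0b100000 = 32; 32 != 48 -> empty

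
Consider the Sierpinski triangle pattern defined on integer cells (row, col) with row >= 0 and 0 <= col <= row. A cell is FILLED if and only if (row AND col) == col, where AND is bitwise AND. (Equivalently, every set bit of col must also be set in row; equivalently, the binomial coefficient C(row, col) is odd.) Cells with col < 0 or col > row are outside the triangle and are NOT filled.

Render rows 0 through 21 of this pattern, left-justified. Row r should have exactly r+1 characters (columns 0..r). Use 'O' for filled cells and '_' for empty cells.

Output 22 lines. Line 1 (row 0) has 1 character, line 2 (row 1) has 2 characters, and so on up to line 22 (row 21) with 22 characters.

Answer: O
OO
O_O
OOOO
O___O
OO__OO
O_O_O_O
OOOOOOOO
O_______O
OO______OO
O_O_____O_O
OOOO____OOOO
O___O___O___O
OO__OO__OO__OO
O_O_O_O_O_O_O_O
OOOOOOOOOOOOOOOO
O_______________O
OO______________OO
O_O_____________O_O
OOOO____________OOOO
O___O___________O___O
OO__OO__________OO__OO

Derivation:
r0=0: O
r1=1: OO
r2=10: O_O
r3=11: OOOO
r4=100: O___O
r5=101: OO__OO
r6=110: O_O_O_O
r7=111: OOOOOOOO
r8=1000: O_______O
r9=1001: OO______OO
r10=1010: O_O_____O_O
r11=1011: OOOO____OOOO
r12=1100: O___O___O___O
r13=1101: OO__OO__OO__OO
r14=1110: O_O_O_O_O_O_O_O
r15=1111: OOOOOOOOOOOOOOOO
r16=10000: O_______________O
r17=10001: OO______________OO
r18=10010: O_O_____________O_O
r19=10011: OOOO____________OOOO
r20=10100: O___O___________O___O
r21=10101: OO__OO__________OO__OO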